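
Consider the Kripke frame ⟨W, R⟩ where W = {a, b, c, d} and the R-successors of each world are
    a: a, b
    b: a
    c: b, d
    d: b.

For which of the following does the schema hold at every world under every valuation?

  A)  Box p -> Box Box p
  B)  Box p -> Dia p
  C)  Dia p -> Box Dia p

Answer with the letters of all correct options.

B

R is not transitive: b R a and a R b but not b R b.
R is not euclidean: c R b and c R d but not b R d.
R is serial: every world has an R-successor.
(A) Box p -> Box Box p is axiom 4; it is valid on a frame exactly when R is transitive. R is not transitive, so not valid.
(B) Box p -> Dia p is axiom D; it is valid on a frame exactly when R is serial. R is serial, so valid.
(C) Dia p -> Box Dia p is axiom 5; it is valid on a frame exactly when R is euclidean. R is not euclidean, so not valid.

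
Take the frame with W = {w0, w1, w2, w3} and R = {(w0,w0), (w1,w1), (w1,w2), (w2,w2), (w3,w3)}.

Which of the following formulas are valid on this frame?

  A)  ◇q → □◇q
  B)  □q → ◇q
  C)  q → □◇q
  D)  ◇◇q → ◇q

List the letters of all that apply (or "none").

B, D

R is not symmetric: w1 R w2 but not w2 R w1.
R is transitive: R is closed under composition.
R is not euclidean: w1 R w2 and w1 R w1 but not w2 R w1.
R is serial: every world has an R-successor.
(A) axiom 5: valid iff R is euclidean. R is not euclidean — not valid.
(B) □q → ◇q is axiom D, which corresponds to seriality. R is serial — valid.
(C) axiom B: valid iff R is symmetric. R is not symmetric — not valid.
(D) the dual of axiom 4: valid iff R is transitive. R is transitive — valid.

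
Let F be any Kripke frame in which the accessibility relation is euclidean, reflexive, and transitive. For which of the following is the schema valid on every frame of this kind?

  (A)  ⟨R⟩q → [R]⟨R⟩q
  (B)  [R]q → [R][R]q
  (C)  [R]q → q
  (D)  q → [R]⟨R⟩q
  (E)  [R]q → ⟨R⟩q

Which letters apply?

A relation that is euclidean, reflexive, and transitive is also serial and symmetric.
(A) ⟨R⟩q → [R]⟨R⟩q (axiom 5) characterises the euclidean frames. Every such R is euclidean — valid.
(B) [R]q → [R][R]q is axiom 4, which corresponds to transitivity. Every such R is transitive — valid.
(C) [R]q → q is axiom T, which corresponds to reflexivity. Every such R is reflexive — valid.
(D) axiom B: valid iff R is symmetric. Every such R is symmetric — valid.
(E) [R]q → ⟨R⟩q is axiom D, which corresponds to seriality. Every such R is serial — valid.

A, B, C, D, E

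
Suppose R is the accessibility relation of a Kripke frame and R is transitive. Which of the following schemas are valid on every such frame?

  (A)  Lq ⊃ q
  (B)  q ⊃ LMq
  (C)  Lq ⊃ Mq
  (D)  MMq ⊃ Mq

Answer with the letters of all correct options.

(A) Lq ⊃ q is axiom T, which corresponds to reflexivity. Such an R need not be reflexive — not valid.
(B) q ⊃ LMq is axiom B, which corresponds to symmetry. Such an R need not be symmetric — not valid.
(C) Lq ⊃ Mq (axiom D) characterises the serial frames. Such an R need not be serial — not valid.
(D) the dual of axiom 4: valid iff R is transitive. Every such R is transitive — valid.

D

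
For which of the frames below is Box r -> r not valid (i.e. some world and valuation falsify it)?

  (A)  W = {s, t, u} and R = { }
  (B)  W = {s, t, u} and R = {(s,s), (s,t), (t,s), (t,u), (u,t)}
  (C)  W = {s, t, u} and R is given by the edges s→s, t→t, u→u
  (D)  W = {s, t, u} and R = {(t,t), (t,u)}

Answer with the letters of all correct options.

The schema Box r -> r is axiom T; it is valid on a frame iff R is reflexive.
(A) R is not reflexive (not s R s), so the schema fails here.
(B) R is not reflexive (not t R t), so the schema fails here.
(C) R is reflexive (each world relates to itself), so the schema is valid here.
(D) R is not reflexive (not s R s), so the schema fails here.

A, B, D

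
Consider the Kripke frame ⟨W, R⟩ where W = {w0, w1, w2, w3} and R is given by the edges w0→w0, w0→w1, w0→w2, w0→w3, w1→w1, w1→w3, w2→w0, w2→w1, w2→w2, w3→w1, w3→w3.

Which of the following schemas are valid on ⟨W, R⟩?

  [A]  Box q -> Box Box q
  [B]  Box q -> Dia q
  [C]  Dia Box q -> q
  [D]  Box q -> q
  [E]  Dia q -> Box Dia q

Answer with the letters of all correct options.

B, D

R is reflexive: each world relates to itself.
R is not symmetric: w0 R w1 but not w1 R w0.
R is not transitive: w2 R w0 and w0 R w3 but not w2 R w3.
R is not euclidean: w0 R w1 and w0 R w0 but not w1 R w0.
R is serial: every world has an R-successor.
(A) Box q -> Box Box q is axiom 4; it is valid on a frame exactly when R is transitive. R is not transitive, so not valid.
(B) Box q -> Dia q is axiom D, which corresponds to seriality. R is serial — valid.
(C) Dia Box q -> q is the dual of axiom B; it is valid on a frame exactly when R is symmetric. R is not symmetric, so not valid.
(D) Box q -> q is axiom T, which corresponds to reflexivity. R is reflexive — valid.
(E) axiom 5: valid iff R is euclidean. R is not euclidean — not valid.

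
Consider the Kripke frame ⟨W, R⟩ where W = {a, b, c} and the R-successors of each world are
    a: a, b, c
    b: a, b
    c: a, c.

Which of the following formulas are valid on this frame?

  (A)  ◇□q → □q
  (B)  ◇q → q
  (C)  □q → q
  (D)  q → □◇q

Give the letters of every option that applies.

C, D

R is reflexive: each world relates to itself.
R is symmetric: every R-edge is matched by its reverse.
R is not euclidean: a R b and a R c but not b R c.
R is not a subset of the identity: a R b with a ≠ b.
(A) ◇□q → □q is the dual of axiom 5; it is valid on a frame exactly when R is euclidean. R is not euclidean, so not valid.
(B) ◇q → q (the converse of T) corresponds to R being a subset of the identity. Here R ⊄ identity, so not valid.
(C) □q → q is axiom T; it is valid on a frame exactly when R is reflexive. R is reflexive, so valid.
(D) q → □◇q is axiom B; it is valid on a frame exactly when R is symmetric. R is symmetric, so valid.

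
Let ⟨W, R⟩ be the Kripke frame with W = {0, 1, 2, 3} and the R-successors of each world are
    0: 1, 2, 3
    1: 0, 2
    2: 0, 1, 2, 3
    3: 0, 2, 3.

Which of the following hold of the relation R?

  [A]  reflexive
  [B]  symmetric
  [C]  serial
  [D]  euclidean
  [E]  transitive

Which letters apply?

B, C

(A) not reflexive: not 0 R 0.
(B) symmetric: every R-edge is matched by its reverse.
(C) serial: every world has an R-successor.
(D) not euclidean: 0 R 1 and 0 R 3 but not 1 R 3.
(E) not transitive: 0 R 1 and 1 R 0 but not 0 R 0.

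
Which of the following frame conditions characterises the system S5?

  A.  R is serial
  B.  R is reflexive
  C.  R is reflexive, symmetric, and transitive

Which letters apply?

C

(A) this class determines D, not S5.
(B) this class determines T (= KT), not S5.
(C) S5 is sound and complete for exactly this class.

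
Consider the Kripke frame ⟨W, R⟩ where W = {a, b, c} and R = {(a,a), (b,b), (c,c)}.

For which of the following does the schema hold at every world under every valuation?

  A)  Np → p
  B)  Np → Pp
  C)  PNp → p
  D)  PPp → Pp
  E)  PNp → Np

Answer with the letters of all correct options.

A, B, C, D, E

R is reflexive: each world relates to itself.
R is symmetric: every R-edge is matched by its reverse.
R is transitive: R is closed under composition.
R is euclidean: any two R-successors of the same world are R-related.
R is serial: every world has an R-successor.
(A) Np → p (axiom T) characterises the reflexive frames. R is reflexive — valid.
(B) Np → Pp is axiom D; it is valid on a frame exactly when R is serial. R is serial, so valid.
(C) PNp → p is the dual of axiom B, which corresponds to symmetry. R is symmetric — valid.
(D) PPp → Pp is the dual of axiom 4; it is valid on a frame exactly when R is transitive. R is transitive, so valid.
(E) PNp → Np (the dual of axiom 5) characterises the euclidean frames. R is euclidean — valid.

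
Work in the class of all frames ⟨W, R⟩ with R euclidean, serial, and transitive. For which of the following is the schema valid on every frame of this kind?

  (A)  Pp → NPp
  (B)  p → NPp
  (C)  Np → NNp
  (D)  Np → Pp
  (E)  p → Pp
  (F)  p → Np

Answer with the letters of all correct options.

(A) Pp → NPp (axiom 5) characterises the euclidean frames. Every such R is euclidean — valid.
(B) p → NPp is axiom B; it is valid on a frame exactly when R is symmetric. Such an R need not be symmetric, so not valid.
(C) Np → NNp is axiom 4; it is valid on a frame exactly when R is transitive. Every such R is transitive, so valid.
(D) axiom D: valid iff R is serial. Every such R is serial — valid.
(E) p → Pp (the dual of axiom T) characterises the reflexive frames. Such an R need not be reflexive — not valid.
(F) p → Np (equivalent to ◇p→p) corresponds to R being a subset of the identity. Such an R need not be a subset of the identity, so not valid.

A, C, D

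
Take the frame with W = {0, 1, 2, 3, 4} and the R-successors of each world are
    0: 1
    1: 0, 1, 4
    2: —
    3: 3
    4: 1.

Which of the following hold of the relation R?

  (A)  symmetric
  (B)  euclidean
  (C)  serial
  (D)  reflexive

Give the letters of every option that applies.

(A) symmetric: every R-edge is matched by its reverse.
(B) not euclidean: 1 R 0 and 1 R 4 but not 0 R 4.
(C) not serial: 2 has no R-successor.
(D) not reflexive: not 0 R 0.

A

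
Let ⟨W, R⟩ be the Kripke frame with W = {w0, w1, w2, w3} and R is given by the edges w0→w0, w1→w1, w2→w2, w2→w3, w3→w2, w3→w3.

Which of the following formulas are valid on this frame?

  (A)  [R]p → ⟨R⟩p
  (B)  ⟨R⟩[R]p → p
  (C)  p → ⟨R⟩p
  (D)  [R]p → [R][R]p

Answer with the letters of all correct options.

R is reflexive: each world relates to itself.
R is symmetric: every R-edge is matched by its reverse.
R is transitive: R is closed under composition.
R is serial: every world has an R-successor.
(A) [R]p → ⟨R⟩p (axiom D) characterises the serial frames. R is serial — valid.
(B) ⟨R⟩[R]p → p (the dual of axiom B) characterises the symmetric frames. R is symmetric — valid.
(C) p → ⟨R⟩p is the dual of axiom T, which corresponds to reflexivity. R is reflexive — valid.
(D) axiom 4: valid iff R is transitive. R is transitive — valid.

A, B, C, D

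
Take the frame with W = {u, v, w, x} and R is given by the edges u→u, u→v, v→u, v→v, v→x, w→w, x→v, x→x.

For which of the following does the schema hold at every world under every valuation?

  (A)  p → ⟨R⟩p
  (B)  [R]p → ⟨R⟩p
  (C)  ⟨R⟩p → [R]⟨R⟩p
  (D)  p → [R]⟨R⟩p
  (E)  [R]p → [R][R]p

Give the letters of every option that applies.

R is reflexive: each world relates to itself.
R is symmetric: every R-edge is matched by its reverse.
R is not transitive: u R v and v R x but not u R x.
R is not euclidean: v R u and v R x but not u R x.
R is serial: every world has an R-successor.
(A) the dual of axiom T: valid iff R is reflexive. R is reflexive — valid.
(B) [R]p → ⟨R⟩p is axiom D; it is valid on a frame exactly when R is serial. R is serial, so valid.
(C) ⟨R⟩p → [R]⟨R⟩p is axiom 5; it is valid on a frame exactly when R is euclidean. R is not euclidean, so not valid.
(D) p → [R]⟨R⟩p (axiom B) characterises the symmetric frames. R is symmetric — valid.
(E) axiom 4: valid iff R is transitive. R is not transitive — not valid.

A, B, D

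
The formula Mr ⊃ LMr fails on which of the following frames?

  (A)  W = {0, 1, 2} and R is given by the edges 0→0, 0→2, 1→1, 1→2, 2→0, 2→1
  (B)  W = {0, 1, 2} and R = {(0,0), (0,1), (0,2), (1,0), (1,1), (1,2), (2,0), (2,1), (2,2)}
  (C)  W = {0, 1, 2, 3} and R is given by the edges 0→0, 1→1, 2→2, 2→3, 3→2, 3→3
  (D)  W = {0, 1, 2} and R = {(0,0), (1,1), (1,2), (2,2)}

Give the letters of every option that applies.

The schema Mr ⊃ LMr is axiom 5; it is valid on a frame iff R is euclidean.
(A) R is not euclidean (2 R 0 and 2 R 1 but not 0 R 1), so the schema fails here.
(B) R is euclidean (any two R-successors of the same world are R-related), so the schema is valid here.
(C) R is euclidean (any two R-successors of the same world are R-related), so the schema is valid here.
(D) R is not euclidean (1 R 2 and 1 R 1 but not 2 R 1), so the schema fails here.

A, D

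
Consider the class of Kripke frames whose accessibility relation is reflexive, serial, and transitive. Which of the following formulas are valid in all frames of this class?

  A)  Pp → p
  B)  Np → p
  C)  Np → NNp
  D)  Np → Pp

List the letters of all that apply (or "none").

B, C, D

(A) Pp → p (the converse of T) corresponds to R being a subset of the identity. Such an R need not be a subset of the identity, so not valid.
(B) Np → p is axiom T, which corresponds to reflexivity. Every such R is reflexive — valid.
(C) Np → NNp is axiom 4, which corresponds to transitivity. Every such R is transitive — valid.
(D) Np → Pp (axiom D) characterises the serial frames. Every such R is serial — valid.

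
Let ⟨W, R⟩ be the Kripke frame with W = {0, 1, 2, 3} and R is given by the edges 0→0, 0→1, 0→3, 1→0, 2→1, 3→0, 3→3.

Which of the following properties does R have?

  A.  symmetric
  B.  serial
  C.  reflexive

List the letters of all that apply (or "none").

B

(A) not symmetric: 2 R 1 but not 1 R 2.
(B) serial: every world has an R-successor.
(C) not reflexive: not 1 R 1.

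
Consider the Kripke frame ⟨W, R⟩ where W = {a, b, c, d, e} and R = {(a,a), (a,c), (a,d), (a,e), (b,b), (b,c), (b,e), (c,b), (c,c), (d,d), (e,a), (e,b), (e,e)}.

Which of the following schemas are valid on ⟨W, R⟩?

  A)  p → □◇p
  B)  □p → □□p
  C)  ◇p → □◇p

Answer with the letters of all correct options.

none

R is not symmetric: a R c but not c R a.
R is not transitive: a R c and c R b but not a R b.
R is not euclidean: a R c and a R a but not c R a.
(A) p → □◇p (axiom B) characterises the symmetric frames. R is not symmetric — not valid.
(B) axiom 4: valid iff R is transitive. R is not transitive — not valid.
(C) axiom 5: valid iff R is euclidean. R is not euclidean — not valid.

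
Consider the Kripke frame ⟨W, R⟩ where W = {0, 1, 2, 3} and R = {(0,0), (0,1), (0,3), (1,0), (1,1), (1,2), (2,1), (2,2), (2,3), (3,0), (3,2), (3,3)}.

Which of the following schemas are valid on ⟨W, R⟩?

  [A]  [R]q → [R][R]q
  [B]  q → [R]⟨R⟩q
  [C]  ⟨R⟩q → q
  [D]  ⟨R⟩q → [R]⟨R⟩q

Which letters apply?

R is symmetric: every R-edge is matched by its reverse.
R is not transitive: 0 R 1 and 1 R 2 but not 0 R 2.
R is not euclidean: 0 R 1 and 0 R 3 but not 1 R 3.
R is not a subset of the identity: 0 R 1 with 0 ≠ 1.
(A) [R]q → [R][R]q (axiom 4) characterises the transitive frames. R is not transitive — not valid.
(B) q → [R]⟨R⟩q is axiom B; it is valid on a frame exactly when R is symmetric. R is symmetric, so valid.
(C) ⟨R⟩q → q is valid only on frames where every R-edge is a self-loop. Here R ⊄ identity — not valid.
(D) ⟨R⟩q → [R]⟨R⟩q is axiom 5; it is valid on a frame exactly when R is euclidean. R is not euclidean, so not valid.

B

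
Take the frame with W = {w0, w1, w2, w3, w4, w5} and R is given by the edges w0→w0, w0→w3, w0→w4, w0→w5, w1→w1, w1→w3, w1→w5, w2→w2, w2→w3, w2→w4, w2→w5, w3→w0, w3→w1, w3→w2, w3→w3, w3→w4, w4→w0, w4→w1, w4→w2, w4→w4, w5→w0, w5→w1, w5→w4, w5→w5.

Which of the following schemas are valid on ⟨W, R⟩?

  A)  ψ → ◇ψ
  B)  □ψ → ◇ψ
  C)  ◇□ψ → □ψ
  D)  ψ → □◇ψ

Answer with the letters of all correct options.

A, B

R is reflexive: each world relates to itself.
R is not symmetric: w2 R w5 but not w5 R w2.
R is not euclidean: w0 R w3 and w0 R w5 but not w3 R w5.
R is serial: every world has an R-successor.
(A) ψ → ◇ψ is the dual of axiom T; it is valid on a frame exactly when R is reflexive. R is reflexive, so valid.
(B) axiom D: valid iff R is serial. R is serial — valid.
(C) ◇□ψ → □ψ (the dual of axiom 5) characterises the euclidean frames. R is not euclidean — not valid.
(D) ψ → □◇ψ is axiom B; it is valid on a frame exactly when R is symmetric. R is not symmetric, so not valid.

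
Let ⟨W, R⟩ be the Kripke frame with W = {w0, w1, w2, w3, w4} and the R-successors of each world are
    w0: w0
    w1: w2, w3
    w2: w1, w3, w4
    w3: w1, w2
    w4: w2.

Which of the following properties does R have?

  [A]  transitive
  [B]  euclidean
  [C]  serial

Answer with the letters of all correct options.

C

(A) not transitive: w1 R w2 and w2 R w1 but not w1 R w1.
(B) not euclidean: w2 R w1 and w2 R w4 but not w1 R w4.
(C) serial: every world has an R-successor.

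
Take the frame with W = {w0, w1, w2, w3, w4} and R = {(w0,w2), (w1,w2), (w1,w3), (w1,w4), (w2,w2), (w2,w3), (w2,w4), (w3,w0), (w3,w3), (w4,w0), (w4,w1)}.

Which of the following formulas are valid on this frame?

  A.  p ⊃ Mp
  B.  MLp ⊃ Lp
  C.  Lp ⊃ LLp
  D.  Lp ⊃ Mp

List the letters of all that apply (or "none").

D

R is not reflexive: not w0 R w0.
R is not transitive: w0 R w2 and w2 R w3 but not w0 R w3.
R is not euclidean: w1 R w3 and w1 R w2 but not w3 R w2.
R is serial: every world has an R-successor.
(A) p ⊃ Mp (the dual of axiom T) characterises the reflexive frames. R is not reflexive — not valid.
(B) MLp ⊃ Lp is the dual of axiom 5; it is valid on a frame exactly when R is euclidean. R is not euclidean, so not valid.
(C) Lp ⊃ LLp is axiom 4, which corresponds to transitivity. R is not transitive — not valid.
(D) Lp ⊃ Mp is axiom D, which corresponds to seriality. R is serial — valid.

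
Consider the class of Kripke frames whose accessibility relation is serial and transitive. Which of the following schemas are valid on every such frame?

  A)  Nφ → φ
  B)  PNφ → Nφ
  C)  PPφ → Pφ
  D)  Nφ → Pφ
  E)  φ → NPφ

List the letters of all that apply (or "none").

(A) axiom T: valid iff R is reflexive. Such an R need not be reflexive — not valid.
(B) PNφ → Nφ is the dual of axiom 5, which corresponds to the euclidean property. Such an R need not be euclidean — not valid.
(C) PPφ → Pφ (the dual of axiom 4) characterises the transitive frames. Every such R is transitive — valid.
(D) axiom D: valid iff R is serial. Every such R is serial — valid.
(E) φ → NPφ is axiom B, which corresponds to symmetry. Such an R need not be symmetric — not valid.

C, D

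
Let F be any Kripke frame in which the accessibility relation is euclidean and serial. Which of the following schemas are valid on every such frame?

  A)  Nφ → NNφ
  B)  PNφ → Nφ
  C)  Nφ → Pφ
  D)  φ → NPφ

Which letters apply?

(A) axiom 4: valid iff R is transitive. Such an R need not be transitive — not valid.
(B) PNφ → Nφ is the dual of axiom 5; it is valid on a frame exactly when R is euclidean. Every such R is euclidean, so valid.
(C) Nφ → Pφ (axiom D) characterises the serial frames. Every such R is serial — valid.
(D) φ → NPφ is axiom B; it is valid on a frame exactly when R is symmetric. Such an R need not be symmetric, so not valid.

B, C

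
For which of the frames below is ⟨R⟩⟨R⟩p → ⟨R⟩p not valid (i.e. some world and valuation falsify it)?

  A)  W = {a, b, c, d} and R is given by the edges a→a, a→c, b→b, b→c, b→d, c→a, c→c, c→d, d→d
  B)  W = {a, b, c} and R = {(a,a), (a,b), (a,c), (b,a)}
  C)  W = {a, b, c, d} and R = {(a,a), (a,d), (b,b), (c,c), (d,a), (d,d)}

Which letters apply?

A, B

The schema ⟨R⟩⟨R⟩p → ⟨R⟩p is the dual of axiom 4; it is valid on a frame iff R is transitive.
(A) R is not transitive (a R c and c R d but not a R d), so the schema fails here.
(B) R is not transitive (b R a and a R b but not b R b), so the schema fails here.
(C) R is transitive (R is closed under composition), so the schema is valid here.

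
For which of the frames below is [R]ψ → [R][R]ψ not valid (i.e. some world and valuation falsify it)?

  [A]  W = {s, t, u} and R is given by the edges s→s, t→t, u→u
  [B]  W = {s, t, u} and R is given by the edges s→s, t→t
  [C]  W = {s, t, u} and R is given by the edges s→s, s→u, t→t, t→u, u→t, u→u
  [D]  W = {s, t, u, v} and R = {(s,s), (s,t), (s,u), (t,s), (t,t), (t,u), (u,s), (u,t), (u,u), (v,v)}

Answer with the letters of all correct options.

C

The schema [R]ψ → [R][R]ψ is axiom 4; it is valid on a frame iff R is transitive.
(A) R is transitive (R is closed under composition), so the schema is valid here.
(B) R is transitive (R is closed under composition), so the schema is valid here.
(C) R is not transitive (s R u and u R t but not s R t), so the schema fails here.
(D) R is transitive (R is closed under composition), so the schema is valid here.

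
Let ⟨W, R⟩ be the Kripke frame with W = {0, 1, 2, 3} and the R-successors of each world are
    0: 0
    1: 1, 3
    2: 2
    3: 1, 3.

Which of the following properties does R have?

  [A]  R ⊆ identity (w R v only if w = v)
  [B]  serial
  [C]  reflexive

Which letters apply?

(A) not ⊆ identity: 1 R 3 with 1 ≠ 3.
(B) serial: every world has an R-successor.
(C) reflexive: each world relates to itself.

B, C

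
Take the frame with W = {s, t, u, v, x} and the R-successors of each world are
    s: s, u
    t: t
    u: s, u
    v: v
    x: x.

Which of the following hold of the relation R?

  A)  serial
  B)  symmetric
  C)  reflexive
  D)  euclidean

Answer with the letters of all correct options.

(A) serial: every world has an R-successor.
(B) symmetric: every R-edge is matched by its reverse.
(C) reflexive: each world relates to itself.
(D) euclidean: any two R-successors of the same world are R-related.

A, B, C, D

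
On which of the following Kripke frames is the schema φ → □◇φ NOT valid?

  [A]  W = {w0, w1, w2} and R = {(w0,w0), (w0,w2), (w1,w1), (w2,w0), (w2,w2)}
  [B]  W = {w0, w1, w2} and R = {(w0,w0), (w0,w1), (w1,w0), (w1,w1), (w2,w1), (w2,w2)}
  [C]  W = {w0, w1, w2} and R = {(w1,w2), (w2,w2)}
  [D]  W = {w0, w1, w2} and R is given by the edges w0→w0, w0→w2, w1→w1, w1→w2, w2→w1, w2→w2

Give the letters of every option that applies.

B, C, D

The schema φ → □◇φ is axiom B; it is valid on a frame iff R is symmetric.
(A) R is symmetric (every R-edge is matched by its reverse), so the schema is valid here.
(B) R is not symmetric (w2 R w1 but not w1 R w2), so the schema fails here.
(C) R is not symmetric (w1 R w2 but not w2 R w1), so the schema fails here.
(D) R is not symmetric (w0 R w2 but not w2 R w0), so the schema fails here.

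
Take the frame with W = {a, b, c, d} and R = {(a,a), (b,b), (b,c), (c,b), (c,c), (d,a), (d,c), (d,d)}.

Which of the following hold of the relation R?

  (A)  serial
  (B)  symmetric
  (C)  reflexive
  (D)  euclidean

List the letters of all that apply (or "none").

A, C

(A) serial: every world has an R-successor.
(B) not symmetric: d R a but not a R d.
(C) reflexive: each world relates to itself.
(D) not euclidean: d R a and d R c but not a R c.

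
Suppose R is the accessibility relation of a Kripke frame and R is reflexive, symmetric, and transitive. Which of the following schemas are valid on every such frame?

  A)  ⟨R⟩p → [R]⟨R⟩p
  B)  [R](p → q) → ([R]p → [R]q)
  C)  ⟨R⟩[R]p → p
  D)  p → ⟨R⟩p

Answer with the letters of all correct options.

A relation that is reflexive, symmetric, and transitive is also euclidean and serial.
(A) axiom 5: valid iff R is euclidean. Every such R is euclidean — valid.
(B) [R](p → q) → ([R]p → [R]q) is the K axiom; it holds on all frames — valid.
(C) the dual of axiom B: valid iff R is symmetric. Every such R is symmetric — valid.
(D) the dual of axiom T: valid iff R is reflexive. Every such R is reflexive — valid.

A, B, C, D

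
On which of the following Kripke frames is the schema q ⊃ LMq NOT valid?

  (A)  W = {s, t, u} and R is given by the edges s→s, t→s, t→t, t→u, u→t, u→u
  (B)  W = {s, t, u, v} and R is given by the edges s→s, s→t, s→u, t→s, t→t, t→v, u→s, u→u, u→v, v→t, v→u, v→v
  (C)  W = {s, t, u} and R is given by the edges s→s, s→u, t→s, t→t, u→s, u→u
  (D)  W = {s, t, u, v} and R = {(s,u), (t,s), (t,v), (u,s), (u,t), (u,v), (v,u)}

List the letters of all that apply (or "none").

The schema q ⊃ LMq is axiom B; it is valid on a frame iff R is symmetric.
(A) R is not symmetric (t R s but not s R t), so the schema fails here.
(B) R is symmetric (every R-edge is matched by its reverse), so the schema is valid here.
(C) R is not symmetric (t R s but not s R t), so the schema fails here.
(D) R is not symmetric (t R s but not s R t), so the schema fails here.

A, C, D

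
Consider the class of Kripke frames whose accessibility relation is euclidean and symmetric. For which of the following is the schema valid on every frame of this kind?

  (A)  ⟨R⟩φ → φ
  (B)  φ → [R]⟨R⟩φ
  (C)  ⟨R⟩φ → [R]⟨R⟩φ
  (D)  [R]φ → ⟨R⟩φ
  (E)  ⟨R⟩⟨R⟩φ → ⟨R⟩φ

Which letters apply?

B, C, E

A symmetric euclidean relation is transitive (uRv and vRw give vRu by symmetry, then uRw by the euclidean condition, applied at v).
(A) ⟨R⟩φ → φ is valid only on frames where every R-edge is a self-loop. Such an R need not be a subset of the identity — not valid.
(B) φ → [R]⟨R⟩φ is axiom B; it is valid on a frame exactly when R is symmetric. Every such R is symmetric, so valid.
(C) ⟨R⟩φ → [R]⟨R⟩φ is axiom 5; it is valid on a frame exactly when R is euclidean. Every such R is euclidean, so valid.
(D) [R]φ → ⟨R⟩φ is axiom D, which corresponds to seriality. Such an R need not be serial — not valid.
(E) the dual of axiom 4: valid iff R is transitive. Every such R is transitive — valid.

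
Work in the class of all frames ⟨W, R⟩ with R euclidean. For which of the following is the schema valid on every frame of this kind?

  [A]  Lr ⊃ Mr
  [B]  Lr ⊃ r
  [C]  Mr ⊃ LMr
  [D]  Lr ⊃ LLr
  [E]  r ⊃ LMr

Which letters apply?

C

(A) Lr ⊃ Mr is axiom D, which corresponds to seriality. Such an R need not be serial — not valid.
(B) axiom T: valid iff R is reflexive. Such an R need not be reflexive — not valid.
(C) Mr ⊃ LMr is axiom 5, which corresponds to the euclidean property. Every such R is euclidean — valid.
(D) Lr ⊃ LLr is axiom 4; it is valid on a frame exactly when R is transitive. Such an R need not be transitive, so not valid.
(E) axiom B: valid iff R is symmetric. Such an R need not be symmetric — not valid.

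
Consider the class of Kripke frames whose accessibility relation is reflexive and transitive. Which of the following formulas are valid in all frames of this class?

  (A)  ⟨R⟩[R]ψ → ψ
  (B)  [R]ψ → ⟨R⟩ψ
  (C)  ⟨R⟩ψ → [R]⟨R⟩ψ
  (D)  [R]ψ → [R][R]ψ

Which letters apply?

B, D

Reflexive relations are serial.
(A) ⟨R⟩[R]ψ → ψ is the dual of axiom B, which corresponds to symmetry. Such an R need not be symmetric — not valid.
(B) [R]ψ → ⟨R⟩ψ is axiom D, which corresponds to seriality. Every such R is serial — valid.
(C) axiom 5: valid iff R is euclidean. Such an R need not be euclidean — not valid.
(D) [R]ψ → [R][R]ψ is axiom 4; it is valid on a frame exactly when R is transitive. Every such R is transitive, so valid.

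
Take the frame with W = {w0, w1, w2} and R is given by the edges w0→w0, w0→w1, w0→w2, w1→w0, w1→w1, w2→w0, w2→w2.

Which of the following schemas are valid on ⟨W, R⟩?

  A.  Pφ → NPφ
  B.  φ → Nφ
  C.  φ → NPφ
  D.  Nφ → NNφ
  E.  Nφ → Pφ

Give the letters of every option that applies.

C, E

R is symmetric: every R-edge is matched by its reverse.
R is not transitive: w1 R w0 and w0 R w2 but not w1 R w2.
R is not euclidean: w0 R w1 and w0 R w2 but not w1 R w2.
R is serial: every world has an R-successor.
R is not a subset of the identity: w0 R w1 with w0 ≠ w1.
(A) Pφ → NPφ is axiom 5, which corresponds to the euclidean property. R is not euclidean — not valid.
(B) φ → Nφ (equivalent to ◇p→p) corresponds to R being a subset of the identity. Here R ⊄ identity, so not valid.
(C) axiom B: valid iff R is symmetric. R is symmetric — valid.
(D) Nφ → NNφ is axiom 4, which corresponds to transitivity. R is not transitive — not valid.
(E) axiom D: valid iff R is serial. R is serial — valid.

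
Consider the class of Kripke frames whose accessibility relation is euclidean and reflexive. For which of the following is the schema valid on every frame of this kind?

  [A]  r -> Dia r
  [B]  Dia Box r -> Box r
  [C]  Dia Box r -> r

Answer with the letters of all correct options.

A, B, C

A reflexive euclidean relation is also symmetric (from wRw and wRv the euclidean condition gives vRw) and hence transitive; it is an equivalence relation.
(A) the dual of axiom T: valid iff R is reflexive. Every such R is reflexive — valid.
(B) Dia Box r -> Box r is the dual of axiom 5, which corresponds to the euclidean property. Every such R is euclidean — valid.
(C) Dia Box r -> r is the dual of axiom B; it is valid on a frame exactly when R is symmetric. Every such R is symmetric, so valid.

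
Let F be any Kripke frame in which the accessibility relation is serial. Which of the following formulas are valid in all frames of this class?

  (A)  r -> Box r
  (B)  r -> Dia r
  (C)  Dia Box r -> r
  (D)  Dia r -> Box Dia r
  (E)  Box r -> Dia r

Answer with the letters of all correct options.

E

(A) r -> Box r (equivalent to ◇p→p) corresponds to R being a subset of the identity. Such an R need not be a subset of the identity, so not valid.
(B) the dual of axiom T: valid iff R is reflexive. Such an R need not be reflexive — not valid.
(C) Dia Box r -> r is the dual of axiom B, which corresponds to symmetry. Such an R need not be symmetric — not valid.
(D) Dia r -> Box Dia r (axiom 5) characterises the euclidean frames. Such an R need not be euclidean — not valid.
(E) Box r -> Dia r is axiom D; it is valid on a frame exactly when R is serial. Every such R is serial, so valid.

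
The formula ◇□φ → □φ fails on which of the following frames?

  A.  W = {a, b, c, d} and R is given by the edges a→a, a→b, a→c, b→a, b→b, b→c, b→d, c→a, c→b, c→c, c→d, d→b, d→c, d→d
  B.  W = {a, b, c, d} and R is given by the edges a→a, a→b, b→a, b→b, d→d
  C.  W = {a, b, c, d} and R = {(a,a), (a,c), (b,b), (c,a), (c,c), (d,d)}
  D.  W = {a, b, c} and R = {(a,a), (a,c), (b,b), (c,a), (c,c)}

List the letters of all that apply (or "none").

A

The schema ◇□φ → □φ is the dual of axiom 5; it is valid on a frame iff R is euclidean.
(A) R is not euclidean (b R a and b R d but not a R d), so the schema fails here.
(B) R is euclidean (any two R-successors of the same world are R-related), so the schema is valid here.
(C) R is euclidean (any two R-successors of the same world are R-related), so the schema is valid here.
(D) R is euclidean (any two R-successors of the same world are R-related), so the schema is valid here.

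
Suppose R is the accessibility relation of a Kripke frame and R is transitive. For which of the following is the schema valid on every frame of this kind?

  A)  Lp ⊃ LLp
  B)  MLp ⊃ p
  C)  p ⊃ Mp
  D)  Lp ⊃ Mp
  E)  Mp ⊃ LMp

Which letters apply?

(A) axiom 4: valid iff R is transitive. Every such R is transitive — valid.
(B) MLp ⊃ p (the dual of axiom B) characterises the symmetric frames. Such an R need not be symmetric — not valid.
(C) p ⊃ Mp (the dual of axiom T) characterises the reflexive frames. Such an R need not be reflexive — not valid.
(D) Lp ⊃ Mp is axiom D; it is valid on a frame exactly when R is serial. Such an R need not be serial, so not valid.
(E) Mp ⊃ LMp is axiom 5; it is valid on a frame exactly when R is euclidean. Such an R need not be euclidean, so not valid.

A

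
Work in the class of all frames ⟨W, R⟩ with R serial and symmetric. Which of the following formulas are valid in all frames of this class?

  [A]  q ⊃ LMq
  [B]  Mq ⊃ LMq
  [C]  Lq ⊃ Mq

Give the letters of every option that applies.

A, C

(A) axiom B: valid iff R is symmetric. Every such R is symmetric — valid.
(B) Mq ⊃ LMq (axiom 5) characterises the euclidean frames. Such an R need not be euclidean — not valid.
(C) Lq ⊃ Mq is axiom D, which corresponds to seriality. Every such R is serial — valid.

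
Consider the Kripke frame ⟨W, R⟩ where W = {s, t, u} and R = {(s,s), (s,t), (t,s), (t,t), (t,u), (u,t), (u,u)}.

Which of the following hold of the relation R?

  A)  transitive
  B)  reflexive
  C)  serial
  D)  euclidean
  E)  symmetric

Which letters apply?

(A) not transitive: s R t and t R u but not s R u.
(B) reflexive: each world relates to itself.
(C) serial: every world has an R-successor.
(D) not euclidean: t R s and t R u but not s R u.
(E) symmetric: every R-edge is matched by its reverse.

B, C, E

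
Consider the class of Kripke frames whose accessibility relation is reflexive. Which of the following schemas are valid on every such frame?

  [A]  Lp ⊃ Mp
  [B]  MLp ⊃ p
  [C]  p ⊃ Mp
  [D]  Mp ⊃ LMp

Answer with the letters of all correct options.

A reflexive relation is serial.
(A) Lp ⊃ Mp (axiom D) characterises the serial frames. Every such R is serial — valid.
(B) MLp ⊃ p (the dual of axiom B) characterises the symmetric frames. Such an R need not be symmetric — not valid.
(C) the dual of axiom T: valid iff R is reflexive. Every such R is reflexive — valid.
(D) Mp ⊃ LMp (axiom 5) characterises the euclidean frames. Such an R need not be euclidean — not valid.

A, C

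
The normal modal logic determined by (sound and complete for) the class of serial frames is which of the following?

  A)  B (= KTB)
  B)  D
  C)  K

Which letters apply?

B

(A) B (= KTB) is determined by the class of reflexive and symmetric frames.
(B) D is determined by exactly this class.
(C) K is determined by the class of arbitrary frames.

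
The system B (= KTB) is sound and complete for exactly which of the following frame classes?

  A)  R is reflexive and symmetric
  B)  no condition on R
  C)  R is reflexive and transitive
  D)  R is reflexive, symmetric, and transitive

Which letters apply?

(A) B (= KTB) is sound and complete for exactly this class.
(B) this class determines K, not B (= KTB).
(C) this class determines S4, not B (= KTB).
(D) this class determines S5, not B (= KTB).

A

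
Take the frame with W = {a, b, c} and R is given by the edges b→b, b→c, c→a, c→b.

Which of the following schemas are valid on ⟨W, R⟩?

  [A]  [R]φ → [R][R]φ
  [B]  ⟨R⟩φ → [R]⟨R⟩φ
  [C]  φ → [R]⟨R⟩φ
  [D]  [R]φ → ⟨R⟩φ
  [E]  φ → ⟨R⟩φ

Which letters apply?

none

R is not reflexive: not a R a.
R is not symmetric: c R a but not a R c.
R is not transitive: b R c and c R a but not b R a.
R is not euclidean: c R a and c R b but not a R b.
R is not serial: a has no R-successor.
(A) [R]φ → [R][R]φ is axiom 4; it is valid on a frame exactly when R is transitive. R is not transitive, so not valid.
(B) ⟨R⟩φ → [R]⟨R⟩φ is axiom 5, which corresponds to the euclidean property. R is not euclidean — not valid.
(C) φ → [R]⟨R⟩φ (axiom B) characterises the symmetric frames. R is not symmetric — not valid.
(D) axiom D: valid iff R is serial. R is not serial — not valid.
(E) φ → ⟨R⟩φ is the dual of axiom T; it is valid on a frame exactly when R is reflexive. R is not reflexive, so not valid.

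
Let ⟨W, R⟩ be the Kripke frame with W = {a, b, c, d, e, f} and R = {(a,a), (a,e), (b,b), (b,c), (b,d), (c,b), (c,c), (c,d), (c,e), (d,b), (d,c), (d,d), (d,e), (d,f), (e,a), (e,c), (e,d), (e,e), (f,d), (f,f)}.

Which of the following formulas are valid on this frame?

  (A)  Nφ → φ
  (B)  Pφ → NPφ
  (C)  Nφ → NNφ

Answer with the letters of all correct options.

A

R is reflexive: each world relates to itself.
R is not transitive: a R e and e R c but not a R c.
R is not euclidean: c R b and c R e but not b R e.
(A) axiom T: valid iff R is reflexive. R is reflexive — valid.
(B) Pφ → NPφ (axiom 5) characterises the euclidean frames. R is not euclidean — not valid.
(C) Nφ → NNφ is axiom 4, which corresponds to transitivity. R is not transitive — not valid.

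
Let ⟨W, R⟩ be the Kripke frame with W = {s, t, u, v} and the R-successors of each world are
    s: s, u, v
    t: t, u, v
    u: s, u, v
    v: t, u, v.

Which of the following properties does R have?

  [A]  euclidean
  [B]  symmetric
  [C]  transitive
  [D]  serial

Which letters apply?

D

(A) not euclidean: s R v and s R s but not v R s.
(B) not symmetric: s R v but not v R s.
(C) not transitive: s R v and v R t but not s R t.
(D) serial: every world has an R-successor.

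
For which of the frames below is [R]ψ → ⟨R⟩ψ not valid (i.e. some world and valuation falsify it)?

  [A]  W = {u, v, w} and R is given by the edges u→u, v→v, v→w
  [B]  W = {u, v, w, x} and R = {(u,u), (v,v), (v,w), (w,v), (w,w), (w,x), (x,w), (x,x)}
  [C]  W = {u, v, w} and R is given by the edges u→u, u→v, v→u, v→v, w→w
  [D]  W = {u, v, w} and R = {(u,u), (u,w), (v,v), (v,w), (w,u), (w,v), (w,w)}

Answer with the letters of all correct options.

A

The schema [R]ψ → ⟨R⟩ψ is axiom D; it is valid on a frame iff R is serial.
(A) R is not serial (w has no R-successor), so the schema fails here.
(B) R is serial (every world has an R-successor), so the schema is valid here.
(C) R is serial (every world has an R-successor), so the schema is valid here.
(D) R is serial (every world has an R-successor), so the schema is valid here.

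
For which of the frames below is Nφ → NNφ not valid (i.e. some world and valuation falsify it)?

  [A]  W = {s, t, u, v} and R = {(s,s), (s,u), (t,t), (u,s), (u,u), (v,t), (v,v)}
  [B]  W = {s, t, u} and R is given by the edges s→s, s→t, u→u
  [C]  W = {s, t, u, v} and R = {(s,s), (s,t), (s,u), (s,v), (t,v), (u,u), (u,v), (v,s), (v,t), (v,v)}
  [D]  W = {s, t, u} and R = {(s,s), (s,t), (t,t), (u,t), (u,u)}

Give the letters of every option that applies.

The schema Nφ → NNφ is axiom 4; it is valid on a frame iff R is transitive.
(A) R is transitive (R is closed under composition), so the schema is valid here.
(B) R is transitive (R is closed under composition), so the schema is valid here.
(C) R is not transitive (t R v and v R s but not t R s), so the schema fails here.
(D) R is transitive (R is closed under composition), so the schema is valid here.

C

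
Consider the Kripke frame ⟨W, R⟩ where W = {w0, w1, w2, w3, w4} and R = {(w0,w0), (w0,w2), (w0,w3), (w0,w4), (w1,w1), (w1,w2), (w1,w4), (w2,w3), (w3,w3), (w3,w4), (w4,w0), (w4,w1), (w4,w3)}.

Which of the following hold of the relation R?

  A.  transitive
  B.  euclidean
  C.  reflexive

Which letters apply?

none

(A) not transitive: w0 R w4 and w4 R w1 but not w0 R w1.
(B) not euclidean: w0 R w2 and w0 R w0 but not w2 R w0.
(C) not reflexive: not w2 R w2.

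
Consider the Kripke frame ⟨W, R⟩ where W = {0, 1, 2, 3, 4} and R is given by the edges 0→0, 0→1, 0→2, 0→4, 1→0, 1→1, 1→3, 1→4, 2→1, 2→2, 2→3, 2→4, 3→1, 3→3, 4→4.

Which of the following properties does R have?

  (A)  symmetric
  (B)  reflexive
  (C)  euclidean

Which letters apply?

(A) not symmetric: 0 R 2 but not 2 R 0.
(B) reflexive: each world relates to itself.
(C) not euclidean: 0 R 1 and 0 R 2 but not 1 R 2.

B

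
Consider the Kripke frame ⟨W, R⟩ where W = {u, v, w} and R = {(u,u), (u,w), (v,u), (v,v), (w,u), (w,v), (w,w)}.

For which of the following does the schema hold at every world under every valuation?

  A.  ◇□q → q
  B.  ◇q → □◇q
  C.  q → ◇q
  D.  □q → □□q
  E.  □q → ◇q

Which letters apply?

R is reflexive: each world relates to itself.
R is not symmetric: v R u but not u R v.
R is not transitive: u R w and w R v but not u R v.
R is not euclidean: v R u and v R v but not u R v.
R is serial: every world has an R-successor.
(A) the dual of axiom B: valid iff R is symmetric. R is not symmetric — not valid.
(B) ◇q → □◇q is axiom 5; it is valid on a frame exactly when R is euclidean. R is not euclidean, so not valid.
(C) q → ◇q (the dual of axiom T) characterises the reflexive frames. R is reflexive — valid.
(D) □q → □□q is axiom 4; it is valid on a frame exactly when R is transitive. R is not transitive, so not valid.
(E) axiom D: valid iff R is serial. R is serial — valid.

C, E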